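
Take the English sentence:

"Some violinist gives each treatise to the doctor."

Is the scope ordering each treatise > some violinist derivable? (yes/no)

*each treatise* is the matrix object and *some violinist* the matrix subject; the two are clausemates.
With no island boundary between them, the object can take inverse scope over the subject via ordinary QR within the clause.

Yes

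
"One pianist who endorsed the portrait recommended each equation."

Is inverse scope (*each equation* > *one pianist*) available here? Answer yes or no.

Although the sentence contains a relative clause (*who endorsed the portrait*), *each equation* is outside it, in the matrix VP.
Since no island is crossed, the inverse ordering is licensed alongside surface scope.

Yes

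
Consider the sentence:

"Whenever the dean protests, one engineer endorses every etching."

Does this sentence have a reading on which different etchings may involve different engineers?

Yes

The paraphrase describes the scope ordering *every etching* > *one engineer*.
The adjunct clause does not contain *every etching*, which is the matrix object.
Clause-internal QR can adjoin the lower DP above the subject, yielding the inverse reading.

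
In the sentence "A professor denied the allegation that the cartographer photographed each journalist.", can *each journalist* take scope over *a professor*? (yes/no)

The target quantifier *each journalist* is part of the complex NP *the allegation that the cartographer photographed each journalist*.
The complex NP is opaque for QR — the quantifier is frozen inside the noun's complement.
The inverse ordering *each journalist* > *a professor* is therefore underivable.

No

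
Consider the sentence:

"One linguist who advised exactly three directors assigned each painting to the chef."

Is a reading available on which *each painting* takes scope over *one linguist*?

Yes

The relative clause *who advised exactly three directors* modifies *one linguist*, but *each painting* is not inside that relative clause — it is an argument of the matrix verb.
Clause-internal QR can adjoin the lower DP above the subject, yielding the inverse reading.
The sentence is scopally ambiguous between *one linguist* > *each painting* and *each painting* > *one linguist*.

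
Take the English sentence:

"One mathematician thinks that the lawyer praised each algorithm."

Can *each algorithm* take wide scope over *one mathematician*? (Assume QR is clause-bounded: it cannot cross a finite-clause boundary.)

*each algorithm* is embedded in the finite complement clause *that the lawyer praised each algorithm*.
QR is clause-bounded, so the finite complement is a scope island for the embedded quantifier.
So the wide-scope reading for *each algorithm* is blocked.

No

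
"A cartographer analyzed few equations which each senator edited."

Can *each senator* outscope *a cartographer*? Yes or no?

*each senator* is embedded in the relative clause *which each senator edited* modifying *few equations*.
QR out of a relative clause is ruled out by the relative-clause island constraint.
So *each senator* cannot raise high enough to outscope *a cartographer*; only the surface ordering *a cartographer* > *each senator* is available.
(Only the surface reading survives: one fixed cartographer with respect to all the relevant senators.)

No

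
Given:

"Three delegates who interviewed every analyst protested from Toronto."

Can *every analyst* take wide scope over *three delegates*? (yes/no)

The DP *every analyst* is contained in the relative clause *who interviewed every analyst*.
A relative clause is a scope island — quantifier raising cannot cross its boundary.
Hence only narrow scope for *every analyst* (under *three delegates*) survives.

No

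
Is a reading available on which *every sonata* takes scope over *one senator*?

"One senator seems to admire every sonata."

*every sonata* is the object of the infinitival complement of a raising predicate; raising infinitives are transparent for QR, so the two DPs are in effect clausemates.
Clause-internal QR can adjoin the lower DP above the subject, yielding the inverse reading.
The sentence is scopally ambiguous between *one senator* > *every sonata* and *every sonata* > *one senator*.

Yes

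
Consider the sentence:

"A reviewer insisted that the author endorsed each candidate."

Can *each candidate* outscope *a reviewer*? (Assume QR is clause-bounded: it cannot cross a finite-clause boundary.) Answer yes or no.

No

*each candidate* occurs within the finite complement clause *that the author endorsed each candidate*.
QR is clause-bounded, so the finite complement is a scope island for the embedded quantifier.
The inverse ordering *each candidate* > *a reviewer* is therefore underivable.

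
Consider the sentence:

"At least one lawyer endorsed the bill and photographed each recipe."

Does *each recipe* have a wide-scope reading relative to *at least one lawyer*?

No

*each recipe* occurs within one conjunct of the coordinate structure (*photographed each recipe*).
The Coordinate Structure Constraint blocks movement (including QR) out of a single conjunct.
So the wide-scope reading for *each recipe* is blocked.
(Only the surface reading survives: one fixed lawyer with respect to all the relevant recipes.)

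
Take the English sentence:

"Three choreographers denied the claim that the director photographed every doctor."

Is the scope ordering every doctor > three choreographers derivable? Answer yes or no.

*every doctor* occurs within the complex NP *the claim that the director photographed every doctor*.
Noun-complement clauses are scope islands (the Complex NP Constraint): a quantifier inside one cannot scope into the matrix.
So the wide-scope reading for *every doctor* is blocked.

No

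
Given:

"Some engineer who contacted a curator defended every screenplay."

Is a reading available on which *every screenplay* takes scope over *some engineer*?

Yes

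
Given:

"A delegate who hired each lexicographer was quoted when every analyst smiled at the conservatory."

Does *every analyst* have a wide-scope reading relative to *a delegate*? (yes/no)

No

*every analyst* sits inside the adjunct clause *when every analyst smiled at the conservatory*.
The adjunct-island constraint bars QR out of an adverbial clause.
So the wide-scope reading for *every analyst* is blocked.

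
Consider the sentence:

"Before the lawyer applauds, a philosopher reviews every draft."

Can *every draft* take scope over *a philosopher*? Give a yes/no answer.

Yes

Although there is an adjunct clause, *every draft* is in the main clause, not inside the adjunct.
Ordinary QR to a clause-peripheral position gives the wide-scope LF for the lower DP.
Both orderings are possible: *a philosopher* > *every draft* and *every draft* > *a philosopher*.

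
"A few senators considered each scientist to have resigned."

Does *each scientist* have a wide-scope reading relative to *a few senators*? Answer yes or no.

This is an ECM construction: *each scientist* is the infinitival subject, Case-marked by the matrix verb, and the infinitive is transparent for QR.
Nothing blocks QR of the lower DP to a position above the higher one, so inverse scope is available.

Yes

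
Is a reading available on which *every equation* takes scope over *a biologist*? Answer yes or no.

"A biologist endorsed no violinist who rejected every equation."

No

The DP *every equation* is contained in the relative clause *who rejected every equation* modifying *no violinist*.
The relative clause forms an island for QR, so the quantifier is confined to the head noun's restrictor.
Hence only narrow scope for *every equation* (under *a biologist*) survives.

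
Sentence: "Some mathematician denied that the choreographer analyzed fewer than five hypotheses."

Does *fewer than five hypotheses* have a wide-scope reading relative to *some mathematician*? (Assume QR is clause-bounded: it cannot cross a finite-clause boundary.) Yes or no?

No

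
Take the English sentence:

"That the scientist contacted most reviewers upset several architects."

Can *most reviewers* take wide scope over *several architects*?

No

*most reviewers* is embedded in the sentential subject *that the scientist contacted most reviewers*.
The Sentential Subject Constraint rules out raising the quantifier out of the that-clause subject.
So *most reviewers* cannot raise to a position above *several architects*.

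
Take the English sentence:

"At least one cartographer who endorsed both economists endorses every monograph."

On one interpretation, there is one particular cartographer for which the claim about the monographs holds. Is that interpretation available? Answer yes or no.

That reading corresponds to *at least one cartographer* > *every monograph*.
That is the surface-scope ordering, which is always one of the available readings — island constraints only ever restrict inverse scope.

Yes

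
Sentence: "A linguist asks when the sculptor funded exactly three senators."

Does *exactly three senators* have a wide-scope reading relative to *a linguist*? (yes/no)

Structurally, *exactly three senators* is inside the embedded question *when the sculptor funded exactly three senators*.
The wh-island constraint blocks QR out of an embedded interrogative.
So the wide-scope reading for *exactly three senators* is blocked.

No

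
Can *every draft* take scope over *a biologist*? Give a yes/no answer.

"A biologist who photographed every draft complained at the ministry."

*every draft* sits inside the relative clause *who photographed every draft*.
Relative clauses block scope extraction: QR cannot target a position outside the modified NP.
Hence only narrow scope for *every draft* (under *a biologist*) survives.

No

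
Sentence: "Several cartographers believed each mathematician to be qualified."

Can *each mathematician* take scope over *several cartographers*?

Yes

*each mathematician* is an ECM subject; ECM complements are not islands, and the embedded quantifier may take matrix scope.
Ordinary QR to a clause-peripheral position gives the wide-scope LF for the lower DP.
So *each mathematician* > *several cartographers* is among the available readings.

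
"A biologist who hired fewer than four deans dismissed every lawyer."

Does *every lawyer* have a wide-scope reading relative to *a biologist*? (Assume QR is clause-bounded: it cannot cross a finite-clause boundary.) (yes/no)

Yes

*every lawyer* is a matrix argument; only *a biologist* is modified by the relative clause *who hired fewer than four deans*, so the RC island is irrelevant to the target quantifier.
Nothing blocks QR of the lower DP to a position above the higher one, so inverse scope is available.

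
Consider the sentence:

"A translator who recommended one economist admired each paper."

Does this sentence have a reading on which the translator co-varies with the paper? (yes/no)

Yes

That reading corresponds to *each paper* > *a translator*.
The relative clause *who recommended one economist* modifies *a translator*, but *each paper* is not inside that relative clause — it is an argument of the matrix verb.
No island intervenes, so both surface and inverse scope are derivable.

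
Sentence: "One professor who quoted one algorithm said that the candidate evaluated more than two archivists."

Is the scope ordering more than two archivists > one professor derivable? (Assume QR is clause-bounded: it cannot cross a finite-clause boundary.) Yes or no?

No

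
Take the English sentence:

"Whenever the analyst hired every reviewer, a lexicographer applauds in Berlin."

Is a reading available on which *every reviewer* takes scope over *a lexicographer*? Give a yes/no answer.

No

The target quantifier *every reviewer* is part of the adjunct clause *whenever the analyst hired every reviewer*.
Adverbial clauses are not L-marked, so they are barriers for QR — the quantifier cannot escape the adjunct.
*every reviewer* > *a lexicographer* would require crossing that boundary, which is illicit.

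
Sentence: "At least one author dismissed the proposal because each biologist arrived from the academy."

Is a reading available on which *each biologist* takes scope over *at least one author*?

No

Structurally, *each biologist* is inside the adjunct clause *because each biologist arrived from the academy*.
Adjuncts are opaque for quantifier raising; a quantifier in an adjunct stays inside it.
There is no licit LF on which *each biologist* c-commands *at least one author*.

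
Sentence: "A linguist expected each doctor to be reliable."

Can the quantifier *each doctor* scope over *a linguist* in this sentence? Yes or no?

Yes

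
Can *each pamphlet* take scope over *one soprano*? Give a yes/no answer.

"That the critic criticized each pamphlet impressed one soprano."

Structurally, *each pamphlet* is inside the sentential subject *that the critic criticized each pamphlet*.
Subjects — clausal subjects included — are islands for extraction, and QR is no exception.
So the wide-scope reading for *each pamphlet* is blocked.

No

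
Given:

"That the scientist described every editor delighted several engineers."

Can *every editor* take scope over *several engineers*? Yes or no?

*every editor* sits inside the sentential subject *that the scientist described every editor*.
Sentential subjects are islands: a quantifier inside the subject clause cannot raise over the matrix predicate.
The ordering *every editor* > *several engineers* is therefore underivable.

No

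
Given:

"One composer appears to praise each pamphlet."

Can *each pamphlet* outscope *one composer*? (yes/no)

*each pamphlet* is the object of the infinitival complement of a raising predicate; raising infinitives are transparent for QR, so the two DPs are in effect clausemates.
With no island boundary between them, the object can take inverse scope over the subject via ordinary QR within the clause.
Both orderings are possible: *one composer* > *each pamphlet* and *each pamphlet* > *one composer*.

Yes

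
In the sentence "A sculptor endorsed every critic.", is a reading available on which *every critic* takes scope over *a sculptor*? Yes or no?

Yes

*every critic* is the matrix object and *a sculptor* the matrix subject; the two are clausemates.
Since no island is crossed, the inverse ordering is licensed alongside surface scope.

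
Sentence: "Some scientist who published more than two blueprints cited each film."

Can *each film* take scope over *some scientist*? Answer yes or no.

Yes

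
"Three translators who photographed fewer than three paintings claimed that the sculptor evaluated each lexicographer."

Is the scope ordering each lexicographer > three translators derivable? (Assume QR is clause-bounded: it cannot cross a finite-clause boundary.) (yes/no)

The target quantifier *each lexicographer* is part of the finite complement clause *that the sculptor evaluated each lexicographer*.
Given the clause-boundedness assumption, QR cannot cross the finite CP into the matrix.
*each lexicographer* is confined to the island and cannot take scope over *three translators*.

No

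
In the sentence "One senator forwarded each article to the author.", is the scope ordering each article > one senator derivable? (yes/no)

*each article* is the matrix object and *one senator* the matrix subject; the two are clausemates.
Clause-internal QR can adjoin the lower DP above the subject, yielding the inverse reading.
So *each article* > *one senator* is among the available readings.

Yes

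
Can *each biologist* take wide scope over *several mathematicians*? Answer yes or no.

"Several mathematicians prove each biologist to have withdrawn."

*each biologist* is the subject of an ECM infinitive — the infinitival complement of an ECM verb is not a scope island, so *each biologist* can raise into the matrix clause.
Nothing blocks QR of the lower DP to a position above the higher one, so inverse scope is available.

Yes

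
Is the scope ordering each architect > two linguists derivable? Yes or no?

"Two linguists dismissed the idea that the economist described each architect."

No

*each architect* sits inside the complex NP *the idea that the economist described each architect*.
A that-clause complement to a noun is an island; QR cannot cross the NP boundary.
*each architect* is confined to the island and cannot take scope over *two linguists*.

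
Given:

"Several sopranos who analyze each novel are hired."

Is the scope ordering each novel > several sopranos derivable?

*each novel* sits inside the relative clause *who analyze each novel*.
QR out of a relative clause is ruled out by the relative-clause island constraint.
So *each novel* cannot raise high enough to outscope *several sopranos*; only the surface ordering *several sopranos* > *each novel* is available.

No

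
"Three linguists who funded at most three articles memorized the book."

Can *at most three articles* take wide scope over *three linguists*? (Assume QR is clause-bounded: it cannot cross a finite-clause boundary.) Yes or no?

No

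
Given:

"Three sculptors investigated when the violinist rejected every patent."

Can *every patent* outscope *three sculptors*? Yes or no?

No

*every patent* occurs within the embedded question *when the violinist rejected every patent*.
QR across an interrogative CP boundary is ruled out as a wh-island violation.
So the wide-scope reading for *every patent* is blocked.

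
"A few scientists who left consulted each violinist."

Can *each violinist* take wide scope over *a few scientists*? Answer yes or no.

Although the sentence contains a relative clause (*who left*), *each violinist* is outside it, in the matrix VP.
Since no island is crossed, the inverse ordering is licensed alongside surface scope.
The sentence is scopally ambiguous between *a few scientists* > *each violinist* and *each violinist* > *a few scientists*.

Yes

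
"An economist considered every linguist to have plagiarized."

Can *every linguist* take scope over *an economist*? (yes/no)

Yes

*every linguist* is the subject of an ECM infinitive — the infinitival complement of an ECM verb is not a scope island, so *every linguist* can raise into the matrix clause.
Ordinary QR to a clause-peripheral position gives the wide-scope LF for the lower DP.
Both orderings are possible: *an economist* > *every linguist* and *every linguist* > *an economist*.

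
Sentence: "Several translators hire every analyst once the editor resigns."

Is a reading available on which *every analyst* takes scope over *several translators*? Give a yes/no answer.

Yes

Although there is an adjunct clause, *every analyst* is in the main clause, not inside the adjunct.
Ordinary QR to a clause-peripheral position gives the wide-scope LF for the lower DP.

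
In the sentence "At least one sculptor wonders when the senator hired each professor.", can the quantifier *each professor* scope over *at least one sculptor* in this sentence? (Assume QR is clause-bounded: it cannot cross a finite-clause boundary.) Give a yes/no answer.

No

*each professor* sits inside the embedded question *when the senator hired each professor*.
The wh-island constraint blocks QR out of an embedded interrogative.
The inverse ordering *each professor* > *at least one sculptor* is therefore underivable.
(Only the surface reading survives: one fixed sculptor with respect to all the relevant professors.)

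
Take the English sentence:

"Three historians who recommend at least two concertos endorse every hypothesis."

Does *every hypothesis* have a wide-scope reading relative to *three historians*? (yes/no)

Yes

The relative clause *who recommend at least two concertos* modifies *three historians*, but *every hypothesis* is not inside that relative clause — it is an argument of the matrix verb.
Nothing blocks QR of the lower DP to a position above the higher one, so inverse scope is available.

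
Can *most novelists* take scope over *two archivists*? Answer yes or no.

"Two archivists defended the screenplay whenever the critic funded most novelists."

Structurally, *most novelists* is inside the adjunct clause *whenever the critic funded most novelists*.
Adjunct clauses are scope islands: a quantifier inside an adjunct cannot raise into the matrix clause.
So *most novelists* cannot raise high enough to outscope *two archivists*; only the surface ordering *two archivists* > *most novelists* is available.

No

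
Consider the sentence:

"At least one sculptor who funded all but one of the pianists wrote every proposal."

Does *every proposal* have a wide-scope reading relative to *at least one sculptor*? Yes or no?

*every proposal* sits in the matrix clause, not in the relative clause on *at least one sculptor*.
QR within a single clause is free, so the lower quantifier may take scope over the higher one.
So *every proposal* > *at least one sculptor* is among the available readings.

Yes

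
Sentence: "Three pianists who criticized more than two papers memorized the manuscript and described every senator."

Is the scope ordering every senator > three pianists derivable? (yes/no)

No

*every senator* occurs within one conjunct of the coordinate structure (*described every senator*).
Coordinate structures are islands for non-across-the-board movement, QR included.
*every senator* is confined to the island and cannot take scope over *three pianists*.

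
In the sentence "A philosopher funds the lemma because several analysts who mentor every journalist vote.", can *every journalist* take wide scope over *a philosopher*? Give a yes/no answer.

No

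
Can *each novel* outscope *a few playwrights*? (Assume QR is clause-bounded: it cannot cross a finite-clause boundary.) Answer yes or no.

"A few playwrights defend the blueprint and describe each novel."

Structurally, *each novel* is inside one conjunct of the coordinate structure (*describe each novel*).
A quantifier cannot raise out of one conjunct of a coordination across the whole coordinate structure — the CSC applies to QR.
*each novel* > *a few playwrights* would require crossing that boundary, which is illicit.

No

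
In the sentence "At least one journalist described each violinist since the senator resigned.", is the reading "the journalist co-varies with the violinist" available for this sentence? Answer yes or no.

The described interpretation is the *each violinist* > *at least one journalist* scoping.
The adjunct clause does not contain *each violinist*, which is the matrix object.
Nothing blocks QR of the lower DP to a position above the higher one, so inverse scope is available.

Yes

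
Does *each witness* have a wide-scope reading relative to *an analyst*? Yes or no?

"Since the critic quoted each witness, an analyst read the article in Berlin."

No

*each witness* is embedded in the adjunct clause *since the critic quoted each witness*.
Since the clause is an adjunct (not a complement), the Adjunct Condition blocks QR across its edge.
So *each witness* cannot raise to a position above *an analyst*.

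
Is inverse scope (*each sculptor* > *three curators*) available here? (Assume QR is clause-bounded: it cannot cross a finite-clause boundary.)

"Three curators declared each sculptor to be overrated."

Yes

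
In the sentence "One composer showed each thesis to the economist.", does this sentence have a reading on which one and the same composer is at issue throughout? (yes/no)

Yes

This is the *one composer* > *each thesis* reading.
That is the surface-scope ordering, which is always one of the available readings — island constraints only ever restrict inverse scope.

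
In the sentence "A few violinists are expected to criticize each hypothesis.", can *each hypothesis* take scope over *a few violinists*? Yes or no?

*each hypothesis* is the object of the infinitival complement of a raising predicate; raising infinitives are transparent for QR, so the two DPs are in effect clausemates.
Ordinary QR to a clause-peripheral position gives the wide-scope LF for the lower DP.

Yes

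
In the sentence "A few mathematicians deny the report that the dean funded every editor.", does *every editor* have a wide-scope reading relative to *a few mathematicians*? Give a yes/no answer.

The DP *every editor* is contained in the complex NP *the report that the dean funded every editor*.
Since the clause is the complement of a nominal head, the CNPC blocks scope extraction.
*every editor* > *a few mathematicians* would require crossing that boundary, which is illicit.

No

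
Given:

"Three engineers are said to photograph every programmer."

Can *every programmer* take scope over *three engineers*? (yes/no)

*every programmer* is the object of the infinitival complement of a raising predicate; raising infinitives are transparent for QR, so the two DPs are in effect clausemates.
Nothing blocks QR of the lower DP to a position above the higher one, so inverse scope is available.

Yes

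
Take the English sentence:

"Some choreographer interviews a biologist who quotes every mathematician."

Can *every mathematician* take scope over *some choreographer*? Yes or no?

No

The target quantifier *every mathematician* is part of the relative clause *who quotes every mathematician* modifying *a biologist*.
A relative clause is a scope island — quantifier raising cannot cross its boundary.
*every mathematician* is confined to the island and cannot take scope over *some choreographer*.
(Only the surface reading survives: one fixed choreographer with respect to all the relevant mathematicians.)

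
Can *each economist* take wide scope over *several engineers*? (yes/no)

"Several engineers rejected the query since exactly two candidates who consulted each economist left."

No

*each economist* sits inside the relative clause *who consulted each economist*, which is itself inside the adjunct *since exactly two candidates who consulted each economist left*.
The quantifier would have to escape first the RC and then the adjunct — two independent island violations.
The inverse ordering *each economist* > *several engineers* is therefore underivable.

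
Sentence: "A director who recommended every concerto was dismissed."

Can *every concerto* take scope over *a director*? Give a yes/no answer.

No

*every concerto* sits inside the relative clause *who recommended every concerto*.
Quantifiers inside a relative clause are trapped there; the RC boundary blocks QR.
So *every concerto* cannot raise high enough to outscope *a director*; only the surface ordering *a director* > *every concerto* is available.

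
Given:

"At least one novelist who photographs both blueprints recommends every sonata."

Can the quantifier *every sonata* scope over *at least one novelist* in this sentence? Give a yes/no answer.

Yes

*every sonata* is a matrix argument; only *at least one novelist* is modified by the relative clause *who photographs both blueprints*, so the RC island is irrelevant to the target quantifier.
No island intervenes, so both surface and inverse scope are derivable.
Both orderings are possible: *at least one novelist* > *every sonata* and *every sonata* > *at least one novelist*.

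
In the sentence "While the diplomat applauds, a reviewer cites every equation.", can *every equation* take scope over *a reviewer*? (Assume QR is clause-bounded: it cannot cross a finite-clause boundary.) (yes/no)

Neither queried DP is inside the adjunct, so the adjunct-island constraint does not apply.
Nothing blocks QR of the lower DP to a position above the higher one, so inverse scope is available.

Yes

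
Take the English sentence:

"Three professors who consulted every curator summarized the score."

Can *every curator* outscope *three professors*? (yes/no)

No

Structurally, *every curator* is inside the relative clause *who consulted every curator*.
Relative clauses block scope extraction: QR cannot target a position outside the modified NP.
The inverse ordering *every curator* > *three professors* is therefore underivable.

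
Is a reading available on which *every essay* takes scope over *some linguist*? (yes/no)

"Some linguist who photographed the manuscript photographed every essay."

*every essay* sits in the matrix clause, not in the relative clause on *some linguist*.
No island intervenes, so both surface and inverse scope are derivable.

Yes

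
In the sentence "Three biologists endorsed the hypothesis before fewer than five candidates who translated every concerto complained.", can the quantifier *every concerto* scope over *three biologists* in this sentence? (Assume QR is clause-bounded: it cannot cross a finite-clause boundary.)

No

Structurally, *every concerto* is inside the relative clause *who translated every concerto*, which is itself inside the adjunct *before fewer than five candidates who translated every concerto complained*.
Nested islands: the RC island is itself inside an adjunct island, so wide scope is doubly excluded.
So the wide-scope reading for *every concerto* is blocked.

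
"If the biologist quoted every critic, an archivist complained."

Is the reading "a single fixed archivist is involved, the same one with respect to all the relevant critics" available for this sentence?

Yes

The paraphrase describes the scope ordering *an archivist* > *every critic*.
Nothing needs to raise out of an island for *an archivist* > *every critic*: *an archivist* takes scope from its matrix position over the clause containing *every critic*.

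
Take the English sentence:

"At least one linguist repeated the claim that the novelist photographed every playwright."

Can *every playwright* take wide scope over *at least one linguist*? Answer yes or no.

*every playwright* is embedded in the complex NP *the claim that the novelist photographed every playwright*.
The Complex NP Constraint bars QR out of the complement clause of a noun.
The inverse ordering *every playwright* > *at least one linguist* is therefore underivable.
(Only the surface reading survives: one fixed linguist with respect to all the relevant playwrights.)

No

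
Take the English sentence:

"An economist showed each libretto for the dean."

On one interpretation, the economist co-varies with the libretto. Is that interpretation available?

Yes

The described interpretation is the *each libretto* > *an economist* scoping.
Both DPs are arguments of the same predicate; there is no clause or island boundary between them.
Clause-internal QR can adjoin the lower DP above the subject, yielding the inverse reading.
Both orderings are possible: *an economist* > *each libretto* and *each libretto* > *an economist*.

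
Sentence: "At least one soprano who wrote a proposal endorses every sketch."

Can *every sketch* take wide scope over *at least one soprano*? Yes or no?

*every sketch* sits in the matrix clause, not in the relative clause on *at least one soprano*.
Nothing blocks QR of the lower DP to a position above the higher one, so inverse scope is available.
Both orderings are possible: *at least one soprano* > *every sketch* and *every sketch* > *at least one soprano*.

Yes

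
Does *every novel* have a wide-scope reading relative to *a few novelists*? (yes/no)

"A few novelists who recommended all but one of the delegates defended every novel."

Although the sentence contains a relative clause (*who recommended all but one of the delegates*), *every novel* is outside it, in the matrix VP.
Ordinary QR to a clause-peripheral position gives the wide-scope LF for the lower DP.
The sentence is scopally ambiguous between *a few novelists* > *every novel* and *every novel* > *a few novelists*.

Yes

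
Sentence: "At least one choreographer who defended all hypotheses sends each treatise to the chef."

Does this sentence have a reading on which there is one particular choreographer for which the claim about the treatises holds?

Yes

That reading corresponds to *at least one choreographer* > *each treatise*.
Surface scope (*at least one choreographer* > *each treatise*) is always derivable; islands only block QR, not in-situ interpretation.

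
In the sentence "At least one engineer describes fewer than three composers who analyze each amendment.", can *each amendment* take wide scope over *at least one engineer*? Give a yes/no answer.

The target quantifier *each amendment* is part of the relative clause *who analyze each amendment* modifying *fewer than three composers*.
Quantifiers inside a relative clause are trapped there; the RC boundary blocks QR.
*each amendment* > *at least one engineer* would require crossing that boundary, which is illicit.

No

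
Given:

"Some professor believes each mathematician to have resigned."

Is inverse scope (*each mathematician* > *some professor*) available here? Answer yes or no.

Yes

ECM infinitives lack a CP barrier, so *each mathematician* can QR over the matrix subject *some professor*.
Nothing blocks QR of the lower DP to a position above the higher one, so inverse scope is available.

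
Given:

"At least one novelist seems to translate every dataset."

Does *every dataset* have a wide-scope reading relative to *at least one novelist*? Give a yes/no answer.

Yes

Infinitival complements of raising predicates do not block QR; *every dataset* and *at least one novelist* are effectively clausemates.
Clause-internal QR can adjoin the lower DP above the subject, yielding the inverse reading.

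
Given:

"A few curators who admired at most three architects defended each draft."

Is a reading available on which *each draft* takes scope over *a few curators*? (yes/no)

Yes

The relative clause *who admired at most three architects* modifies *a few curators*, but *each draft* is not inside that relative clause — it is an argument of the matrix verb.
Nothing blocks QR of the lower DP to a position above the higher one, so inverse scope is available.
So *each draft* > *a few curators* is among the available readings.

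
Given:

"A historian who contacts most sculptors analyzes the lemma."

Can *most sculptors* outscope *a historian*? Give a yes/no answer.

No

*most sculptors* is embedded in the relative clause *who contacts most sculptors*.
Relative clauses are scope islands: a quantifier cannot QR out of a relative clause to take scope in the matrix clause.
There is no licit LF on which *most sculptors* c-commands *a historian*.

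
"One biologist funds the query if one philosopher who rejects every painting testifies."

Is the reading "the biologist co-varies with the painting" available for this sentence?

The paraphrase describes the scope ordering *every painting* > *one biologist*.
The target quantifier *every painting* is part of the relative clause *who rejects every painting*, which is itself inside the adjunct *if one philosopher who rejects every painting testifies*.
Both the relative clause and the enclosing adjunct are scope islands; QR cannot cross either.
Hence only narrow scope for *every painting* (under *one biologist*) survives.

No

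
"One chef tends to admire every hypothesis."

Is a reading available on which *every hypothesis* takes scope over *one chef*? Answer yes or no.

Yes

Raising constructions are monoclausal for scope purposes; *every hypothesis* is not separated from *one chef* by any island.
No island intervenes, so both surface and inverse scope are derivable.
The sentence is scopally ambiguous between *one chef* > *every hypothesis* and *every hypothesis* > *one chef*.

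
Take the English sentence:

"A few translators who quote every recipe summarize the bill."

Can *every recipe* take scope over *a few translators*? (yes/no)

The target quantifier *every recipe* is part of the relative clause *who quote every recipe*.
A relative clause is a scope island — quantifier raising cannot cross its boundary.
So the wide-scope reading for *every recipe* is blocked.

No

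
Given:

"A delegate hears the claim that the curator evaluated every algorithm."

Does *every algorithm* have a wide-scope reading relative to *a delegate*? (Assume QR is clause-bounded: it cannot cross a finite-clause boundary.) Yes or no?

No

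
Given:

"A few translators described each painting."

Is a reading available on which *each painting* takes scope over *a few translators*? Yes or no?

*each painting* and *a few translators* are in the same minimal clause.
No island intervenes, so both surface and inverse scope are derivable.
The sentence is scopally ambiguous between *a few translators* > *each painting* and *each painting* > *a few translators*.

Yes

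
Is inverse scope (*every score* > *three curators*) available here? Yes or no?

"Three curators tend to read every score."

Infinitival complements of raising predicates do not block QR; *every score* and *three curators* are effectively clausemates.
With no island boundary between them, the object can take inverse scope over the subject via ordinary QR within the clause.

Yes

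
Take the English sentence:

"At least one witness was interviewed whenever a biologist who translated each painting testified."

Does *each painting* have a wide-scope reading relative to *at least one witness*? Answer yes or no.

No

Structurally, *each painting* is inside the relative clause *who translated each painting*, which is itself inside the adjunct *whenever a biologist who translated each painting testified*.
Two island boundaries intervene — the relative clause and the adjunct. Either alone would block QR.
*each painting* > *at least one witness* would require crossing that boundary, which is illicit.
(Only the surface reading survives: one fixed witness with respect to all the relevant paintings.)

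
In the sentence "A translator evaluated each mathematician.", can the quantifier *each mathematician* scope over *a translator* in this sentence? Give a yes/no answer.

Yes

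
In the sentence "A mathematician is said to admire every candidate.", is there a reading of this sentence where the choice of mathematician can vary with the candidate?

The paraphrase describes the scope ordering *every candidate* > *a mathematician*.
Infinitival complements of raising predicates do not block QR; *every candidate* and *a mathematician* are effectively clausemates.
Since no island is crossed, the inverse ordering is licensed alongside surface scope.

Yes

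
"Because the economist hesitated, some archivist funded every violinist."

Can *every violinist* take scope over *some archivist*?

Yes

Neither queried DP is inside the adjunct, so the adjunct-island constraint does not apply.
No island intervenes, so both surface and inverse scope are derivable.
So *every violinist* > *some archivist* is among the available readings.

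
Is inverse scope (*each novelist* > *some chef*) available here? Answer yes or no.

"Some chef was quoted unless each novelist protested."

The DP *each novelist* is contained in the adjunct clause *unless each novelist protested*.
Scope out of an adjunct clause is unavailable: QR respects the adjunct-island constraint.
*each novelist* is confined to the island and cannot take scope over *some chef*.
(Only the surface reading survives: one fixed chef with respect to all the relevant novelists.)

No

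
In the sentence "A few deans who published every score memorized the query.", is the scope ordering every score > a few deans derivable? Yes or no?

*every score* is embedded in the relative clause *who published every score*.
Quantifiers inside a relative clause are trapped there; the RC boundary blocks QR.
So *every score* cannot raise high enough to outscope *a few deans*; only the surface ordering *a few deans* > *every score* is available.

No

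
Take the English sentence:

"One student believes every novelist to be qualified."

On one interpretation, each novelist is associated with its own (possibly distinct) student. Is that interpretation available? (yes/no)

That reading corresponds to *every novelist* > *one student*.
ECM infinitives lack a CP barrier, so *every novelist* can QR over the matrix subject *one student*.
Nothing blocks QR of the lower DP to a position above the higher one, so inverse scope is available.

Yes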